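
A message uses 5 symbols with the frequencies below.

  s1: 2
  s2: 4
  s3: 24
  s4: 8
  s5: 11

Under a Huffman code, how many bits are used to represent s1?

4

Build the tree from the bottom:
s1(2) + s2(4) → 6
6 + s4(8) → 14
s5(11) + 14 → 25
s3(24) + 25 → 49
The subtree containing s1 is merged 4 times, so code length = 4.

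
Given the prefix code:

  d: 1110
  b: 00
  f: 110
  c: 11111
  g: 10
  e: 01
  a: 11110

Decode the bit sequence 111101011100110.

Read left to right; each codeword is recognised as soon as it completes (prefix code):
  11110→a | 10→g | 1110→d | 01→e | 10→g
Decoded message: agdeg

agdeg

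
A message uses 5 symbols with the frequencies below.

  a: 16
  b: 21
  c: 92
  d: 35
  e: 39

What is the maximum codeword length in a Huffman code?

4

Merge the two lowest-weight nodes at each step:
a(16) + b(21) → 37
d(35) + 37 → 72
e(39) + 72 → 111
c(92) + 111 → 203
The first pair merged (a, b) ends up deepest, at depth 4.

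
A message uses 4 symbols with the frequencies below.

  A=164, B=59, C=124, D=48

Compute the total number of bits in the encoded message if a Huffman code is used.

Greedily combine the two least-frequent nodes:
combine D(48), B(59) → 107
combine 107, C(124) → 231
combine A(164), 231 → 395
Total encoded bits = sum of merged weights = 107 + 231 + 395 = 733.

733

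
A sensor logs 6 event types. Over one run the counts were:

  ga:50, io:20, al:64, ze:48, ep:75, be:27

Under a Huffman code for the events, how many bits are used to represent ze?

Build the tree from the bottom:
combine io(20), be(27) → 47
combine 47, ze(48) → 95
combine ga(50), al(64) → 114
combine ep(75), 95 → 170
combine 114, 170 → 284
ze's leaf is at depth 3, giving a 3-bit codeword.

3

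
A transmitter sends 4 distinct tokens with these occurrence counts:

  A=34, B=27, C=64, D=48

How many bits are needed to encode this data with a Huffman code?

Merge the two smallest weights repeatedly:
merge B(27) and A(34): 61
merge D(48) and 61: 109
merge C(64) and 109: 173
The encoded length is the sum of every internal node's weight: 61 + 109 + 173 = 343 bits.

343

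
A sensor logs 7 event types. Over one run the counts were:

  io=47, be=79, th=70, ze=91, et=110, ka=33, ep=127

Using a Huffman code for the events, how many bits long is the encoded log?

Merge the two smallest weights repeatedly:
ka(33) + io(47) → 80
th(70) + be(79) → 149
80 + ze(91) → 171
et(110) + ep(127) → 237
149 + 171 → 320
237 + 320 → 557
The encoded length is the sum of every internal node's weight: 80 + 149 + 171 + 237 + 320 + 557 = 1514 bits.

1514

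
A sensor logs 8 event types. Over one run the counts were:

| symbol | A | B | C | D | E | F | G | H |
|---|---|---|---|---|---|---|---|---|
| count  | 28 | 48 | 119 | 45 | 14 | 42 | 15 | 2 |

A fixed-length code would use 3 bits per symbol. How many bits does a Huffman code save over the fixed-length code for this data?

132

Fixed-length: 3 bits × 313 symbols = 939 bits.
Huffman merges:
H(2) + E(14) → 16
G(15) + 16 → 31
A(28) + 31 → 59
F(42) + D(45) → 87
B(48) + 59 → 107
87 + 107 → 194
C(119) + 194 → 313
Huffman total = 16 + 31 + 59 + 87 + 107 + 194 + 313 = 807 bits.
Saving = 939 − 807 = 132 bits.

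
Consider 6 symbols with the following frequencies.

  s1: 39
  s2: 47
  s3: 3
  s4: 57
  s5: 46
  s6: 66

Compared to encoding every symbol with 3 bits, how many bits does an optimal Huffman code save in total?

128

Fixed-length: 3 bits × 258 symbols = 774 bits.
Huffman merges:
combine s3(3), s1(39) → 42
combine 42, s5(46) → 88
combine s2(47), s4(57) → 104
combine s6(66), 88 → 154
combine 104, 154 → 258
Huffman total = 42 + 88 + 104 + 154 + 258 = 646 bits.
Saving = 774 − 646 = 128 bits.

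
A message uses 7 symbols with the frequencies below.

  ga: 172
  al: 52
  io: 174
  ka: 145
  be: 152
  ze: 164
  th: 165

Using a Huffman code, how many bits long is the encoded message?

Merge the two smallest weights repeatedly:
combine al(52), ka(145) → 197
combine be(152), ze(164) → 316
combine th(165), ga(172) → 337
combine io(174), 197 → 371
combine 316, 337 → 653
combine 371, 653 → 1024
The encoded length is the sum of every internal node's weight: 197 + 316 + 337 + 371 + 653 + 1024 = 2898 bits.

2898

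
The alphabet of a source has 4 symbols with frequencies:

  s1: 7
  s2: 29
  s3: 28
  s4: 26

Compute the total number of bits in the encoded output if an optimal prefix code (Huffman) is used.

Merge the two smallest weights repeatedly:
s1(7) + s4(26) → 33
s3(28) + s2(29) → 57
33 + 57 → 90
Total encoded bits = sum of merged weights = 33 + 57 + 90 = 180.

180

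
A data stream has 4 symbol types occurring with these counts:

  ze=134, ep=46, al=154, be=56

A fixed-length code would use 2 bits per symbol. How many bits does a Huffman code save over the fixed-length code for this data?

Fixed-length: 2 bits × 390 symbols = 780 bits.
Huffman merges:
combine ep(46), be(56) → 102
combine 102, ze(134) → 236
combine al(154), 236 → 390
Huffman total = 102 + 236 + 390 = 728 bits.
Saving = 780 − 728 = 52 bits.

52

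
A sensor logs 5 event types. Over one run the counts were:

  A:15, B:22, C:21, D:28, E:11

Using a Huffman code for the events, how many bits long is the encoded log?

220

Greedily combine the two least-frequent nodes:
E(11) + A(15) → 26
C(21) + B(22) → 43
26 + D(28) → 54
43 + 54 → 97
Total encoded bits = sum of merged weights = 26 + 43 + 54 + 97 = 220.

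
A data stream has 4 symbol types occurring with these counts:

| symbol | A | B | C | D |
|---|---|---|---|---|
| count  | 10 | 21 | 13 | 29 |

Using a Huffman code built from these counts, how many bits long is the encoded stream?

Merge the two smallest weights repeatedly:
combine A(10), C(13) → 23
combine B(21), 23 → 44
combine D(29), 44 → 73
The encoded length is the sum of every internal node's weight: 23 + 44 + 73 = 140 bits.

140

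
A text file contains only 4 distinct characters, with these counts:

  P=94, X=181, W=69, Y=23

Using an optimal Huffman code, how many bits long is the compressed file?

Greedily combine the two least-frequent nodes:
Y(23) + W(69) → 92
92 + P(94) → 186
X(181) + 186 → 367
Total encoded bits = sum of merged weights = 92 + 186 + 367 = 645.

645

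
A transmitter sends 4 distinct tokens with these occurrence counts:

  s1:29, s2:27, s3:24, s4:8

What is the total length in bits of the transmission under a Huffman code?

Greedily combine the two least-frequent nodes:
s4(8) + s3(24) → 32
s2(27) + s1(29) → 56
32 + 56 → 88
Total encoded bits = sum of merged weights = 32 + 56 + 88 = 176.

176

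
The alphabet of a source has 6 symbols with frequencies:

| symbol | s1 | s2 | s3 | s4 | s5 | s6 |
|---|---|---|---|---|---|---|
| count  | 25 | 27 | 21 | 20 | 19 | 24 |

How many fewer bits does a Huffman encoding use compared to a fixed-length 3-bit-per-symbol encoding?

52

Fixed-length: 3 bits × 136 symbols = 408 bits.
Huffman merges:
merge s5(19) and s4(20): 39
merge s3(21) and s6(24): 45
merge s1(25) and s2(27): 52
merge 39 and 45: 84
merge 52 and 84: 136
Huffman total = 39 + 45 + 52 + 84 + 136 = 356 bits.
Saving = 408 − 356 = 52 bits.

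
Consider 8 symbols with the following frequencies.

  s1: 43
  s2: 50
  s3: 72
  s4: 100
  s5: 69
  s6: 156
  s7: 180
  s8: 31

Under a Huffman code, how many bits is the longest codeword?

Merge the two lowest-weight nodes at each step:
merge s8(31) and s1(43): 74
merge s2(50) and s5(69): 119
merge s3(72) and 74: 146
merge s4(100) and 119: 219
merge 146 and s6(156): 302
merge s7(180) and 219: 399
merge 302 and 399: 701
Maximum depth reached is 4.

4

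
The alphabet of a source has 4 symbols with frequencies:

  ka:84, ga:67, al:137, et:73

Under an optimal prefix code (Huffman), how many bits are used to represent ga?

2

Repeatedly merge the two smallest:
merge ga(67) and et(73): 140
merge ka(84) and al(137): 221
merge 140 and 221: 361
ga's leaf is at depth 2, giving a 2-bit codeword.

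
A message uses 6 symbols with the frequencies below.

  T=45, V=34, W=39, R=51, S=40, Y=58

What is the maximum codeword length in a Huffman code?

Merge the two lowest-weight nodes at each step:
V(34) + W(39) → 73
S(40) + T(45) → 85
R(51) + Y(58) → 109
73 + 85 → 158
109 + 158 → 267
The first pair merged (V, W) ends up deepest, at depth 3.

3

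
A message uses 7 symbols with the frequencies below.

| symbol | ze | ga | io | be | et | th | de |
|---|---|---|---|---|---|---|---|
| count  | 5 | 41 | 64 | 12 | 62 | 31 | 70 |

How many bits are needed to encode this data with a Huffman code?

Merge the two smallest weights repeatedly:
combine ze(5), be(12) → 17
combine 17, th(31) → 48
combine ga(41), 48 → 89
combine et(62), io(64) → 126
combine de(70), 89 → 159
combine 126, 159 → 285
The encoded length is the sum of every internal node's weight: 17 + 48 + 89 + 126 + 159 + 285 = 724 bits.

724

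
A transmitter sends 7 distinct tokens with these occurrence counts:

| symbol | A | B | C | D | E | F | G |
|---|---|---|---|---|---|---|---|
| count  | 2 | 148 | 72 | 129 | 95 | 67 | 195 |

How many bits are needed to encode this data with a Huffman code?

1850

Build the Huffman tree bottom-up:
combine A(2), F(67) → 69
combine 69, C(72) → 141
combine E(95), D(129) → 224
combine 141, B(148) → 289
combine G(195), 224 → 419
combine 289, 419 → 708
Each symbol's bit-cost is frequency × depth; summing gives 1850 bits (equivalently 69 + 141 + 224 + 289 + 419 + 708).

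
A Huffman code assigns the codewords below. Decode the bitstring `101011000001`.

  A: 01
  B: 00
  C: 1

Read left to right; each codeword is recognised as soon as it completes (prefix code):
  1→C | 01→A | 01→A | 1→C | 00→B | 00→B | 01→A
Decoded message: CAACBBA

CAACBBA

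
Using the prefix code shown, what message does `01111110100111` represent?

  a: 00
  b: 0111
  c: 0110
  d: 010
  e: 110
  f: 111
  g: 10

bfdb

Read left to right; each codeword is recognised as soon as it completes (prefix code):
  0111→b | 111→f | 010→d | 0111→b
Decoded message: bfdb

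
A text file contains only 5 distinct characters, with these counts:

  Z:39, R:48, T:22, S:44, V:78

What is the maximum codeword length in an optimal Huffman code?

3

Merge the two lowest-weight nodes at each step:
merge T(22) and Z(39): 61
merge S(44) and R(48): 92
merge 61 and V(78): 139
merge 92 and 139: 231
The first pair merged (T, Z) ends up deepest, at depth 3.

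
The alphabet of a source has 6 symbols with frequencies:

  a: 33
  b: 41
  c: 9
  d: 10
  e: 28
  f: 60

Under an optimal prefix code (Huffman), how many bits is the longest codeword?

4

Merge the two lowest-weight nodes at each step:
combine c(9), d(10) → 19
combine 19, e(28) → 47
combine a(33), b(41) → 74
combine 47, f(60) → 107
combine 74, 107 → 181
The rarest symbols sit at the bottom; the longest codeword is 4 bits.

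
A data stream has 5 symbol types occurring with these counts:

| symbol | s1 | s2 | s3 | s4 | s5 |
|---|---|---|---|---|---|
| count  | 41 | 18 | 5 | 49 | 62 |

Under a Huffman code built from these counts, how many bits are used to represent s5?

2

Build the tree from the bottom:
merge s3(5) and s2(18): 23
merge 23 and s1(41): 64
merge s4(49) and s5(62): 111
merge 64 and 111: 175
The subtree containing s5 is merged 2 times, so code length = 2.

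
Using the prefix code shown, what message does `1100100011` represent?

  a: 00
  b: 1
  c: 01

bbabacb

Read left to right; each codeword is recognised as soon as it completes (prefix code):
  1→b | 1→b | 00→a | 1→b | 00→a | 01→c | 1→b
Decoded message: bbabacb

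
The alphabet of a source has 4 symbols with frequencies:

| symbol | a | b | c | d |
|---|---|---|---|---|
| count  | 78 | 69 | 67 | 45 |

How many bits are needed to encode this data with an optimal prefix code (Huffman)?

518

Merge the two smallest weights repeatedly:
merge d(45) and c(67): 112
merge b(69) and a(78): 147
merge 112 and 147: 259
Total encoded bits = sum of merged weights = 112 + 147 + 259 = 518.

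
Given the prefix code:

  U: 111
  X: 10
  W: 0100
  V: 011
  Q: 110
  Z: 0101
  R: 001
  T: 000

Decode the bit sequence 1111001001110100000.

UXWUWT

Read left to right; each codeword is recognised as soon as it completes (prefix code):
  111→U | 10→X | 0100→W | 111→U | 0100→W | 000→T
Decoded message: UXWUWT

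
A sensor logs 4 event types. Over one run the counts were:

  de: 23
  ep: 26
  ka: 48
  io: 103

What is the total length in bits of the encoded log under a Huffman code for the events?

346

Greedily combine the two least-frequent nodes:
combine de(23), ep(26) → 49
combine ka(48), 49 → 97
combine 97, io(103) → 200
The encoded length is the sum of every internal node's weight: 49 + 97 + 200 = 346 bits.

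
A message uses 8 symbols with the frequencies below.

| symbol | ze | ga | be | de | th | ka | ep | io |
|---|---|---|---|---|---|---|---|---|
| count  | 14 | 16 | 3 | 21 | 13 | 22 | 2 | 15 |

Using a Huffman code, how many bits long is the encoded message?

Build the Huffman tree bottom-up:
ep(2) + be(3) → 5
5 + th(13) → 18
ze(14) + io(15) → 29
ga(16) + 18 → 34
de(21) + ka(22) → 43
29 + 34 → 63
43 + 63 → 106
Total encoded bits = sum of merged weights = 5 + 18 + 29 + 34 + 43 + 63 + 106 = 298.

298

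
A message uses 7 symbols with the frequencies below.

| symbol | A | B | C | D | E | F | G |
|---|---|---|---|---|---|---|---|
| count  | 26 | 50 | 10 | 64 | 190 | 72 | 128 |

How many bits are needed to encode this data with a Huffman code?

1338

Greedily combine the two least-frequent nodes:
combine C(10), A(26) → 36
combine 36, B(50) → 86
combine D(64), F(72) → 136
combine 86, G(128) → 214
combine 136, E(190) → 326
combine 214, 326 → 540
The encoded length is the sum of every internal node's weight: 36 + 86 + 136 + 214 + 326 + 540 = 1338 bits.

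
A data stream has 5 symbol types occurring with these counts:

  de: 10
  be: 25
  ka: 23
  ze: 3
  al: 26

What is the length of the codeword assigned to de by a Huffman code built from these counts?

3

Build the tree from the bottom:
merge ze(3) and de(10): 13
merge 13 and ka(23): 36
merge be(25) and al(26): 51
merge 36 and 51: 87
de's leaf is at depth 3, giving a 3-bit codeword.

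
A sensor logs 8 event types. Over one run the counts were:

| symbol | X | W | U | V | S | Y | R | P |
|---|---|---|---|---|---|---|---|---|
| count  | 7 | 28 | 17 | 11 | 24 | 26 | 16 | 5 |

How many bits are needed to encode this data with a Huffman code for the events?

Greedily combine the two least-frequent nodes:
merge P(5) and X(7): 12
merge V(11) and 12: 23
merge R(16) and U(17): 33
merge 23 and S(24): 47
merge Y(26) and W(28): 54
merge 33 and 47: 80
merge 54 and 80: 134
Each symbol's bit-cost is frequency × depth; summing gives 383 bits (equivalently 12 + 23 + 33 + 47 + 54 + 80 + 134).

383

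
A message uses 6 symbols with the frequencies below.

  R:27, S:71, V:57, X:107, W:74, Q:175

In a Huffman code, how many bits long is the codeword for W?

3

Huffman merges, smallest pair first:
combine R(27), V(57) → 84
combine S(71), W(74) → 145
combine 84, X(107) → 191
combine 145, Q(175) → 320
combine 191, 320 → 511
The subtree containing W is merged 3 times, so code length = 3.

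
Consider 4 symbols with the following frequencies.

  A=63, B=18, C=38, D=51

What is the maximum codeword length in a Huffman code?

3

Merge the two lowest-weight nodes at each step:
merge B(18) and C(38): 56
merge D(51) and 56: 107
merge A(63) and 107: 170
Maximum depth reached is 3.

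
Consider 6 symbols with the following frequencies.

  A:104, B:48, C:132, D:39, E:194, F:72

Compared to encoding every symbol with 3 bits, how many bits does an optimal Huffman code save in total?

343

Fixed-length: 3 bits × 589 symbols = 1767 bits.
Huffman merges:
combine D(39), B(48) → 87
combine F(72), 87 → 159
combine A(104), C(132) → 236
combine 159, E(194) → 353
combine 236, 353 → 589
Huffman total = 87 + 159 + 236 + 353 + 589 = 1424 bits.
Saving = 1767 − 1424 = 343 bits.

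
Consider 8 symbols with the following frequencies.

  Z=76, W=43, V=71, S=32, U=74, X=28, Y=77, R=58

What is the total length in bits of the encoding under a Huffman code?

Build the Huffman tree bottom-up:
combine X(28), S(32) → 60
combine W(43), R(58) → 101
combine 60, V(71) → 131
combine U(74), Z(76) → 150
combine Y(77), 101 → 178
combine 131, 150 → 281
combine 178, 281 → 459
Each symbol's bit-cost is frequency × depth; summing gives 1360 bits (equivalently 60 + 101 + 131 + 150 + 178 + 281 + 459).

1360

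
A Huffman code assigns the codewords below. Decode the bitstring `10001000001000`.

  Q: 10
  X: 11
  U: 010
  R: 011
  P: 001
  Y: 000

QPYPY

Read left to right; each codeword is recognised as soon as it completes (prefix code):
  10→Q | 001→P | 000→Y | 001→P | 000→Y
Decoded message: QPYPY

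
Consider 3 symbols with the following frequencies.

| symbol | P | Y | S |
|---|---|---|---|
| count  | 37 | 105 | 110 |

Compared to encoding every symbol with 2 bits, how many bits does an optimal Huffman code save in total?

Fixed-length: 2 bits × 252 symbols = 504 bits.
Huffman merges:
P(37) + Y(105) → 142
S(110) + 142 → 252
Huffman total = 142 + 252 = 394 bits.
Saving = 504 − 394 = 110 bits.

110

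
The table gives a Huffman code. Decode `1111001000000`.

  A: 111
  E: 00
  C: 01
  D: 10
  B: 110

Read left to right; each codeword is recognised as soon as it completes (prefix code):
  111→A | 10→D | 01→C | 00→E | 00→E | 00→E
Decoded message: ADCEEE

ADCEEE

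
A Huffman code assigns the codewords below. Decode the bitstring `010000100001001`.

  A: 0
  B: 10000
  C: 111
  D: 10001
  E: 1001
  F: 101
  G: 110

Read left to right; each codeword is recognised as soon as it completes (prefix code):
  0→A | 10000→B | 10000→B | 1001→E
Decoded message: ABBE

ABBE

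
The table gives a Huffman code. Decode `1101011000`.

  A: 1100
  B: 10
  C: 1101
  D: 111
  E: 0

Read left to right; each codeword is recognised as soon as it completes (prefix code):
  1101→C | 0→E | 1100→A | 0→E
Decoded message: CEAE

CEAE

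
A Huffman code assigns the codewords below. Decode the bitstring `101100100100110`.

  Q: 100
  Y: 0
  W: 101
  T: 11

Read left to right; each codeword is recognised as soon as it completes (prefix code):
  101→W | 100→Q | 100→Q | 100→Q | 11→T | 0→Y
Decoded message: WQQQTY

WQQQTY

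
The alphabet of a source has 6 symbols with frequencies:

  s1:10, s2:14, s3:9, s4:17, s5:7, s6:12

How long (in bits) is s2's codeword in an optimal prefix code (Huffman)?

Build the tree from the bottom:
merge s5(7) and s3(9): 16
merge s1(10) and s6(12): 22
merge s2(14) and 16: 30
merge s4(17) and 22: 39
merge 30 and 39: 69
s2's leaf is at depth 2, giving a 2-bit codeword.

2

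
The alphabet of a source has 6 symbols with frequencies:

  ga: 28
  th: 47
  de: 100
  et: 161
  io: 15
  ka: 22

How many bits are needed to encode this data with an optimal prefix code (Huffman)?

799

Build the Huffman tree bottom-up:
io(15) + ka(22) → 37
ga(28) + 37 → 65
th(47) + 65 → 112
de(100) + 112 → 212
et(161) + 212 → 373
The encoded length is the sum of every internal node's weight: 37 + 65 + 112 + 212 + 373 = 799 bits.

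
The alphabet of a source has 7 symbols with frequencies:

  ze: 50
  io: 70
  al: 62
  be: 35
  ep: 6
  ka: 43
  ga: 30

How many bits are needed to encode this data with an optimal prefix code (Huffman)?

792

Merge the two smallest weights repeatedly:
merge ep(6) and ga(30): 36
merge be(35) and 36: 71
merge ka(43) and ze(50): 93
merge al(62) and io(70): 132
merge 71 and 93: 164
merge 132 and 164: 296
Total encoded bits = sum of merged weights = 36 + 71 + 93 + 132 + 164 + 296 = 792.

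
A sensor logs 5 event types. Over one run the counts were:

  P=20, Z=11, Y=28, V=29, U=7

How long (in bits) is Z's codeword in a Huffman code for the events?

Repeatedly merge the two smallest:
combine U(7), Z(11) → 18
combine 18, P(20) → 38
combine Y(28), V(29) → 57
combine 38, 57 → 95
Z's leaf is at depth 3, giving a 3-bit codeword.

3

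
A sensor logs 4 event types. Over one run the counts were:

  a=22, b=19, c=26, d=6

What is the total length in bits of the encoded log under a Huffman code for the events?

Greedily combine the two least-frequent nodes:
merge d(6) and b(19): 25
merge a(22) and 25: 47
merge c(26) and 47: 73
Each symbol's bit-cost is frequency × depth; summing gives 145 bits (equivalently 25 + 47 + 73).

145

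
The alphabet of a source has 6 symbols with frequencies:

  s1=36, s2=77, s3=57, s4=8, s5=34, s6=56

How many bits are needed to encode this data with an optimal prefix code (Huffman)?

656

Merge the two smallest weights repeatedly:
s4(8) + s5(34) → 42
s1(36) + 42 → 78
s6(56) + s3(57) → 113
s2(77) + 78 → 155
113 + 155 → 268
The encoded length is the sum of every internal node's weight: 42 + 78 + 113 + 155 + 268 = 656 bits.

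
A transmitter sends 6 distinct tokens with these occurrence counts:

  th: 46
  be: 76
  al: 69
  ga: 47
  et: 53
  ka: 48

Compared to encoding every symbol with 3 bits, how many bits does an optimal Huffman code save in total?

145

Fixed-length: 3 bits × 339 symbols = 1017 bits.
Huffman merges:
th(46) + ga(47) → 93
ka(48) + et(53) → 101
al(69) + be(76) → 145
93 + 101 → 194
145 + 194 → 339
Huffman total = 93 + 101 + 145 + 194 + 339 = 872 bits.
Saving = 1017 − 872 = 145 bits.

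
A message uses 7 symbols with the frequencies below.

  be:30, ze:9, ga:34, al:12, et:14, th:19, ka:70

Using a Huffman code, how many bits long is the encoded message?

Merge the two smallest weights repeatedly:
combine ze(9), al(12) → 21
combine et(14), th(19) → 33
combine 21, be(30) → 51
combine 33, ga(34) → 67
combine 51, 67 → 118
combine ka(70), 118 → 188
The encoded length is the sum of every internal node's weight: 21 + 33 + 51 + 67 + 118 + 188 = 478 bits.

478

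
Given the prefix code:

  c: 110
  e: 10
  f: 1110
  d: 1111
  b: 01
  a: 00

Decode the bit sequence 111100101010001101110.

daeeeacf

Read left to right; each codeword is recognised as soon as it completes (prefix code):
  1111→d | 00→a | 10→e | 10→e | 10→e | 00→a | 110→c | 1110→f
Decoded message: daeeeacf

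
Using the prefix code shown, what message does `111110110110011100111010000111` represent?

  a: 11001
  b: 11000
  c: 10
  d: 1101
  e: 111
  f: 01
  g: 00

edcaadgge

Read left to right; each codeword is recognised as soon as it completes (prefix code):
  111→e | 1101→d | 10→c | 11001→a | 11001→a | 1101→d | 00→g | 00→g | 111→e
Decoded message: edcaadgge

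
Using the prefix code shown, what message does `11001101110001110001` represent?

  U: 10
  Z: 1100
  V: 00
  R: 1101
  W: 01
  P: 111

Read left to right; each codeword is recognised as soon as it completes (prefix code):
  1100→Z | 1101→R | 1100→Z | 01→W | 1100→Z | 01→W
Decoded message: ZRZWZW

ZRZWZW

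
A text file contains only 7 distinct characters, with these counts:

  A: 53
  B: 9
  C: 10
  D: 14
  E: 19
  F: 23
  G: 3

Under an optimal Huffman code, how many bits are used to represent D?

Build the tree from the bottom:
merge G(3) and B(9): 12
merge C(10) and 12: 22
merge D(14) and E(19): 33
merge 22 and F(23): 45
merge 33 and 45: 78
merge A(53) and 78: 131
The subtree containing D is merged 3 times, so code length = 3.

3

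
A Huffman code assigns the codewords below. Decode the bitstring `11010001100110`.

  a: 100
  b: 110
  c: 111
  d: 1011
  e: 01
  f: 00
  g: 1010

Read left to right; each codeword is recognised as soon as it completes (prefix code):
  110→b | 100→a | 01→e | 100→a | 110→b
Decoded message: baeab

baeab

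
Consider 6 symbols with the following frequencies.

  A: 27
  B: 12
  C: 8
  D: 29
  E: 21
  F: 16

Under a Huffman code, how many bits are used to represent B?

4

Build the tree from the bottom:
combine C(8), B(12) → 20
combine F(16), 20 → 36
combine E(21), A(27) → 48
combine D(29), 36 → 65
combine 48, 65 → 113
B's leaf is at depth 4, giving a 4-bit codeword.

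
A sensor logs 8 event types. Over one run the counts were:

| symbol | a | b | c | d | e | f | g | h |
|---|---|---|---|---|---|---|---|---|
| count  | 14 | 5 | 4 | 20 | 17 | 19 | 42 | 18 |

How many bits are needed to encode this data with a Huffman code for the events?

384

Build the Huffman tree bottom-up:
merge c(4) and b(5): 9
merge 9 and a(14): 23
merge e(17) and h(18): 35
merge f(19) and d(20): 39
merge 23 and 35: 58
merge 39 and g(42): 81
merge 58 and 81: 139
Each symbol's bit-cost is frequency × depth; summing gives 384 bits (equivalently 9 + 23 + 35 + 39 + 58 + 81 + 139).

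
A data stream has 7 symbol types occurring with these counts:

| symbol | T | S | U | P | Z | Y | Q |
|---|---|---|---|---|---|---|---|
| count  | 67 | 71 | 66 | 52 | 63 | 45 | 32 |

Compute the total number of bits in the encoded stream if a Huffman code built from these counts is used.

1117

Merge the two smallest weights repeatedly:
Q(32) + Y(45) → 77
P(52) + Z(63) → 115
U(66) + T(67) → 133
S(71) + 77 → 148
115 + 133 → 248
148 + 248 → 396
The encoded length is the sum of every internal node's weight: 77 + 115 + 133 + 148 + 248 + 396 = 1117 bits.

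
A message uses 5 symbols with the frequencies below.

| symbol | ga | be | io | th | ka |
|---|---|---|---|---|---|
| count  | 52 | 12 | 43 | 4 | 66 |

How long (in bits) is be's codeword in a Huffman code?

4

Huffman merges, smallest pair first:
combine th(4), be(12) → 16
combine 16, io(43) → 59
combine ga(52), 59 → 111
combine ka(66), 111 → 177
be sits 4 levels below the root, so its codeword is 4 bits.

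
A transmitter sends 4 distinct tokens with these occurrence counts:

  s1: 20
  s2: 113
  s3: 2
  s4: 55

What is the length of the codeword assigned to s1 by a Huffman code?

3

Huffman merges, smallest pair first:
s3(2) + s1(20) → 22
22 + s4(55) → 77
77 + s2(113) → 190
The subtree containing s1 is merged 3 times, so code length = 3.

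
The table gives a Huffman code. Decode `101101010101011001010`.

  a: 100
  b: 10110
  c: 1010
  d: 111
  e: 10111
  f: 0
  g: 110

Read left to right; each codeword is recognised as soon as it completes (prefix code):
  10110→b | 1010→c | 1010→c | 110→g | 0→f | 1010→c
Decoded message: bccgfc

bccgfc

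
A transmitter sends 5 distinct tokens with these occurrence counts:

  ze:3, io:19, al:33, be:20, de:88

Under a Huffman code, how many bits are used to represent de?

Build the tree from the bottom:
ze(3) + io(19) → 22
be(20) + 22 → 42
al(33) + 42 → 75
75 + de(88) → 163
de is a child of the root — depth 1, so its codeword is a single bit.

1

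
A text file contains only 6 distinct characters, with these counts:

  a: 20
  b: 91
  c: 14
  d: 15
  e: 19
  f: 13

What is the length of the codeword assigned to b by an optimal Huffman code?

1

Repeatedly merge the two smallest:
merge f(13) and c(14): 27
merge d(15) and e(19): 34
merge a(20) and 27: 47
merge 34 and 47: 81
merge 81 and b(91): 172
b is merged only at the final step, so code length = 1.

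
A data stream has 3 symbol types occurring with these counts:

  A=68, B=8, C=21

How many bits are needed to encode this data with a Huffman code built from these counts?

Build the Huffman tree bottom-up:
combine B(8), C(21) → 29
combine 29, A(68) → 97
Total encoded bits = sum of merged weights = 29 + 97 = 126.

126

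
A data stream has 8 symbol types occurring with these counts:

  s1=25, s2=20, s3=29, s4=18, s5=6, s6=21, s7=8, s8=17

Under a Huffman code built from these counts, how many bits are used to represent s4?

Huffman merges, smallest pair first:
s5(6) + s7(8) → 14
14 + s8(17) → 31
s4(18) + s2(20) → 38
s6(21) + s1(25) → 46
s3(29) + 31 → 60
38 + 46 → 84
60 + 84 → 144
s4's leaf is at depth 3, giving a 3-bit codeword.

3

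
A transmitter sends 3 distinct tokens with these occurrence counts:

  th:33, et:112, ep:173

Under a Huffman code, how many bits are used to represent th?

2

Repeatedly merge the two smallest:
combine th(33), et(112) → 145
combine 145, ep(173) → 318
The subtree containing th is merged 2 times, so code length = 2.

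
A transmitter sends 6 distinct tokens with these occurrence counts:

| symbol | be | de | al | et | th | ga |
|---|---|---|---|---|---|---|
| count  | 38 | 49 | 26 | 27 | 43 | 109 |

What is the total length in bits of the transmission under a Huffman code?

Greedily combine the two least-frequent nodes:
al(26) + et(27) → 53
be(38) + th(43) → 81
de(49) + 53 → 102
81 + 102 → 183
ga(109) + 183 → 292
Each symbol's bit-cost is frequency × depth; summing gives 711 bits (equivalently 53 + 81 + 102 + 183 + 292).

711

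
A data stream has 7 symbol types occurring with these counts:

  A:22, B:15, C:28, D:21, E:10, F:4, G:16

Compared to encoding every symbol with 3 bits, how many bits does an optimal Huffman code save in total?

36

Fixed-length: 3 bits × 116 symbols = 348 bits.
Huffman merges:
combine F(4), E(10) → 14
combine 14, B(15) → 29
combine G(16), D(21) → 37
combine A(22), C(28) → 50
combine 29, 37 → 66
combine 50, 66 → 116
Huffman total = 14 + 29 + 37 + 50 + 66 + 116 = 312 bits.
Saving = 348 − 312 = 36 bits.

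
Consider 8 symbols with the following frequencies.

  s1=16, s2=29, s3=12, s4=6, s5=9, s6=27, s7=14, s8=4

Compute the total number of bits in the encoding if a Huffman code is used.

Greedily combine the two least-frequent nodes:
combine s8(4), s4(6) → 10
combine s5(9), 10 → 19
combine s3(12), s7(14) → 26
combine s1(16), 19 → 35
combine 26, s6(27) → 53
combine s2(29), 35 → 64
combine 53, 64 → 117
The encoded length is the sum of every internal node's weight: 10 + 19 + 26 + 35 + 53 + 64 + 117 = 324 bits.

324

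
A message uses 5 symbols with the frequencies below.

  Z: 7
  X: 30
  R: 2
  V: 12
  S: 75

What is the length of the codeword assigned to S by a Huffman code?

Repeatedly merge the two smallest:
combine R(2), Z(7) → 9
combine 9, V(12) → 21
combine 21, X(30) → 51
combine 51, S(75) → 126
S is a child of the root — depth 1, so its codeword is a single bit.

1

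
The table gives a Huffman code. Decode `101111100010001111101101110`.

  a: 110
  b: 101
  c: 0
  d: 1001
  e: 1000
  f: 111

bfeefaafc

Read left to right; each codeword is recognised as soon as it completes (prefix code):
  101→b | 111→f | 1000→e | 1000→e | 111→f | 110→a | 110→a | 111→f | 0→c
Decoded message: bfeefaafc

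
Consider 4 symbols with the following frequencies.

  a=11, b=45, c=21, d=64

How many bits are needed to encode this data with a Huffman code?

250

Greedily combine the two least-frequent nodes:
a(11) + c(21) → 32
32 + b(45) → 77
d(64) + 77 → 141
Each symbol's bit-cost is frequency × depth; summing gives 250 bits (equivalently 32 + 77 + 141).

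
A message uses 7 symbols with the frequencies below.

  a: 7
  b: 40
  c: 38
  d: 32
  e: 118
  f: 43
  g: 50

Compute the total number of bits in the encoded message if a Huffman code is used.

Merge the two smallest weights repeatedly:
a(7) + d(32) → 39
c(38) + 39 → 77
b(40) + f(43) → 83
g(50) + 77 → 127
83 + e(118) → 201
127 + 201 → 328
Total encoded bits = sum of merged weights = 39 + 77 + 83 + 127 + 201 + 328 = 855.

855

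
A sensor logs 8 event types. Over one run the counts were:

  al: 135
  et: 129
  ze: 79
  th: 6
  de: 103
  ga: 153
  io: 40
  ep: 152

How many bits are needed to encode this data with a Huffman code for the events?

2257

Greedily combine the two least-frequent nodes:
merge th(6) and io(40): 46
merge 46 and ze(79): 125
merge de(103) and 125: 228
merge et(129) and al(135): 264
merge ep(152) and ga(153): 305
merge 228 and 264: 492
merge 305 and 492: 797
The encoded length is the sum of every internal node's weight: 46 + 125 + 228 + 264 + 305 + 492 + 797 = 2257 bits.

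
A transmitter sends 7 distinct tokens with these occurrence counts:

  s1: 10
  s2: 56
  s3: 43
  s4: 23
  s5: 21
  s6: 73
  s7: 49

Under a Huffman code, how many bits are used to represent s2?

2

Build the tree from the bottom:
combine s1(10), s5(21) → 31
combine s4(23), 31 → 54
combine s3(43), s7(49) → 92
combine 54, s2(56) → 110
combine s6(73), 92 → 165
combine 110, 165 → 275
s2's leaf is at depth 2, giving a 2-bit codeword.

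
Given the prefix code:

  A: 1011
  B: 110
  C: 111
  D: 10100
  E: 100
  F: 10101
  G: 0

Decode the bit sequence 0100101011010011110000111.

GEFDCEGGC

Read left to right; each codeword is recognised as soon as it completes (prefix code):
  0→G | 100→E | 10101→F | 10100→D | 111→C | 100→E | 0→G | 0→G | 111→C
Decoded message: GEFDCEGGC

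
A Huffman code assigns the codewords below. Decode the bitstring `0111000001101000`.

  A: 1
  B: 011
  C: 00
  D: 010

BACCBDC

Read left to right; each codeword is recognised as soon as it completes (prefix code):
  011→B | 1→A | 00→C | 00→C | 011→B | 010→D | 00→C
Decoded message: BACCBDC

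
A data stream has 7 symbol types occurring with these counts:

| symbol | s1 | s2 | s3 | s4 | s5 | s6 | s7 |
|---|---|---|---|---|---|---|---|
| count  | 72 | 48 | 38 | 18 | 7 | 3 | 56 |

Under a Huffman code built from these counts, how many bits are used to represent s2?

2

Repeatedly merge the two smallest:
combine s6(3), s5(7) → 10
combine 10, s4(18) → 28
combine 28, s3(38) → 66
combine s2(48), s7(56) → 104
combine 66, s1(72) → 138
combine 104, 138 → 242
s2's leaf is at depth 2, giving a 2-bit codeword.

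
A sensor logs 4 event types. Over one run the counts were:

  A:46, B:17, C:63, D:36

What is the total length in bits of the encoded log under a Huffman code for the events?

Greedily combine the two least-frequent nodes:
combine B(17), D(36) → 53
combine A(46), 53 → 99
combine C(63), 99 → 162
Each symbol's bit-cost is frequency × depth; summing gives 314 bits (equivalently 53 + 99 + 162).

314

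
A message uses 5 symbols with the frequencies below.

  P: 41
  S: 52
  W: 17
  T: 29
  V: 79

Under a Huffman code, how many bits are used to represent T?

3

Build the tree from the bottom:
combine W(17), T(29) → 46
combine P(41), 46 → 87
combine S(52), V(79) → 131
combine 87, 131 → 218
T's leaf is at depth 3, giving a 3-bit codeword.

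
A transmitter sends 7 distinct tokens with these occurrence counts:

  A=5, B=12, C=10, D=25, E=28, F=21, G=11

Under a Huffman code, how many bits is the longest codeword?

4

Merge the two lowest-weight nodes at each step:
merge A(5) and C(10): 15
merge G(11) and B(12): 23
merge 15 and F(21): 36
merge 23 and D(25): 48
merge E(28) and 36: 64
merge 48 and 64: 112
The rarest symbols sit at the bottom; the longest codeword is 4 bits.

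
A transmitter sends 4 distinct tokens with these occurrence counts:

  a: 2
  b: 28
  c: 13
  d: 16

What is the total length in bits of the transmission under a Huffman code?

105

Build the Huffman tree bottom-up:
merge a(2) and c(13): 15
merge 15 and d(16): 31
merge b(28) and 31: 59
Total encoded bits = sum of merged weights = 15 + 31 + 59 = 105.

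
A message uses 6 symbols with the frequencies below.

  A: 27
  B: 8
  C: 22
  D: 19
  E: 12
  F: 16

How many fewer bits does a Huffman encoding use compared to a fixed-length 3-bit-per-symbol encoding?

Fixed-length: 3 bits × 104 symbols = 312 bits.
Huffman merges:
combine B(8), E(12) → 20
combine F(16), D(19) → 35
combine 20, C(22) → 42
combine A(27), 35 → 62
combine 42, 62 → 104
Huffman total = 20 + 35 + 42 + 62 + 104 = 263 bits.
Saving = 312 − 263 = 49 bits.

49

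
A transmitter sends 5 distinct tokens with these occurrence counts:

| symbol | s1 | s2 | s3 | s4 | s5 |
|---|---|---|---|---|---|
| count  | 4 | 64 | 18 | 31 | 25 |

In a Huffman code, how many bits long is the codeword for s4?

2

Repeatedly merge the two smallest:
s1(4) + s3(18) → 22
22 + s5(25) → 47
s4(31) + 47 → 78
s2(64) + 78 → 142
s4 sits 2 levels below the root, so its codeword is 2 bits.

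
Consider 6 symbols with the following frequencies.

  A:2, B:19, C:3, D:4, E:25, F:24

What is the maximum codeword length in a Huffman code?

Merge the two lowest-weight nodes at each step:
merge A(2) and C(3): 5
merge D(4) and 5: 9
merge 9 and B(19): 28
merge F(24) and E(25): 49
merge 28 and 49: 77
Maximum depth reached is 4.

4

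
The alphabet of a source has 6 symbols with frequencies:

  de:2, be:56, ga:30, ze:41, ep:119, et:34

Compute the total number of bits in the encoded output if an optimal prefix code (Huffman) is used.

640

Build the Huffman tree bottom-up:
combine de(2), ga(30) → 32
combine 32, et(34) → 66
combine ze(41), be(56) → 97
combine 66, 97 → 163
combine ep(119), 163 → 282
Each symbol's bit-cost is frequency × depth; summing gives 640 bits (equivalently 32 + 66 + 97 + 163 + 282).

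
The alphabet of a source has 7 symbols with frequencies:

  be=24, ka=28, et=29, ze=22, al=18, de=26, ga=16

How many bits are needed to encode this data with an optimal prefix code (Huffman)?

Greedily combine the two least-frequent nodes:
merge ga(16) and al(18): 34
merge ze(22) and be(24): 46
merge de(26) and ka(28): 54
merge et(29) and 34: 63
merge 46 and 54: 100
merge 63 and 100: 163
Each symbol's bit-cost is frequency × depth; summing gives 460 bits (equivalently 34 + 46 + 54 + 63 + 100 + 163).

460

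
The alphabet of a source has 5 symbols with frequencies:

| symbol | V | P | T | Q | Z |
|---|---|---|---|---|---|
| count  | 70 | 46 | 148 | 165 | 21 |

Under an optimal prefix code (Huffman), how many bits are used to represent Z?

4

Huffman merges, smallest pair first:
Z(21) + P(46) → 67
67 + V(70) → 137
137 + T(148) → 285
Q(165) + 285 → 450
Z's leaf is at depth 4, giving a 4-bit codeword.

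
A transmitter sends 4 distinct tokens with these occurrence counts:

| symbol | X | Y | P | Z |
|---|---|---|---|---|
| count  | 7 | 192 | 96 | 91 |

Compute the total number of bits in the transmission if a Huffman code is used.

678

Greedily combine the two least-frequent nodes:
combine X(7), Z(91) → 98
combine P(96), 98 → 194
combine Y(192), 194 → 386
The encoded length is the sum of every internal node's weight: 98 + 194 + 386 = 678 bits.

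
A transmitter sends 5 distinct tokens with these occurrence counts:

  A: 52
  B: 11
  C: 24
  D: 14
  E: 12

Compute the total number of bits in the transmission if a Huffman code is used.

234

Build the Huffman tree bottom-up:
combine B(11), E(12) → 23
combine D(14), 23 → 37
combine C(24), 37 → 61
combine A(52), 61 → 113
The encoded length is the sum of every internal node's weight: 23 + 37 + 61 + 113 = 234 bits.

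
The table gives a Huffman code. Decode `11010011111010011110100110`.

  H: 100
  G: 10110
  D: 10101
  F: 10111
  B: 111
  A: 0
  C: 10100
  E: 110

EHBEHBCE

Read left to right; each codeword is recognised as soon as it completes (prefix code):
  110→E | 100→H | 111→B | 110→E | 100→H | 111→B | 10100→C | 110→E
Decoded message: EHBEHBCE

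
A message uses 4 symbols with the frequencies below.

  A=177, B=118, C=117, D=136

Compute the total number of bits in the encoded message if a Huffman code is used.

Merge the two smallest weights repeatedly:
C(117) + B(118) → 235
D(136) + A(177) → 313
235 + 313 → 548
The encoded length is the sum of every internal node's weight: 235 + 313 + 548 = 1096 bits.

1096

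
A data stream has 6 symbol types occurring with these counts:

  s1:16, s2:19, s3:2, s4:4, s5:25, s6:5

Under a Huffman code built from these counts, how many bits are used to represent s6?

Build the tree from the bottom:
combine s3(2), s4(4) → 6
combine s6(5), 6 → 11
combine 11, s1(16) → 27
combine s2(19), s5(25) → 44
combine 27, 44 → 71
The subtree containing s6 is merged 3 times, so code length = 3.

3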